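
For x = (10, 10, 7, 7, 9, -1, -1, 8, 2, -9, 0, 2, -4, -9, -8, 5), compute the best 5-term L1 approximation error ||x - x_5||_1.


Sorted |x_i| descending: [10, 10, 9, 9, 9, 8, 8, 7, 7, 5, 4, 2, 2, 1, 1, 0]
Keep top 5: [10, 10, 9, 9, 9]
Tail entries: [8, 8, 7, 7, 5, 4, 2, 2, 1, 1, 0]
L1 error = sum of tail = 45.

45


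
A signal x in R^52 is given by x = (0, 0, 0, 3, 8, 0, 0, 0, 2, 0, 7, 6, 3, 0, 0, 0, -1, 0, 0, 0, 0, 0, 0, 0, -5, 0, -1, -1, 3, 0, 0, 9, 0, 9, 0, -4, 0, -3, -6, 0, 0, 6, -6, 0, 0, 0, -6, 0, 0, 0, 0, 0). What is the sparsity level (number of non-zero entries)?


Non-zero positions: [3, 4, 8, 10, 11, 12, 16, 24, 26, 27, 28, 31, 33, 35, 37, 38, 41, 42, 46].
Sparsity = 19.

19


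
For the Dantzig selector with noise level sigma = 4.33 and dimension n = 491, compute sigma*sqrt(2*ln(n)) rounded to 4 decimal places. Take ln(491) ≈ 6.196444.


ln(491) ≈ 6.196444.
2*ln(n) ≈ 12.392888.
sqrt(2*ln(n)) ≈ sqrt(12.392888) ≈ 3.520353.
threshold ≈ 4.33*3.520353 = 15.24312849 ≈ 15.2431.

15.2431


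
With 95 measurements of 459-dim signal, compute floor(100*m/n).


100*m/n = 100*95/459 ≈ 20.6972.
floor = 20.

20


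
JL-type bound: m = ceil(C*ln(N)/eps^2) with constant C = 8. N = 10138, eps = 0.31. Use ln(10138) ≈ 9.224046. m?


ln(10138) ≈ 9.224046.
eps^2 = 0.31^2 = 0.0961.
C*ln(N)/eps^2 ≈ 8*9.224046/0.0961 ≈ 767.8706.
m = ceil(767.8706) = 768.

768


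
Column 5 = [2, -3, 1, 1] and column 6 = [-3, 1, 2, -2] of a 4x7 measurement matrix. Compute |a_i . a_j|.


Inner product: 2*-3 + -3*1 + 1*2 + 1*-2
Products: [-6, -3, 2, -2]
Sum = -9.
|dot| = 9.

9


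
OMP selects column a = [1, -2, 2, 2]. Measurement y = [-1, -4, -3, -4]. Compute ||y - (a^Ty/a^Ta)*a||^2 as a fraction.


a^T a = 13.
a^T y = -7.
coeff = -7/13 = -7/13.
||r||^2 = 497/13.

497/13


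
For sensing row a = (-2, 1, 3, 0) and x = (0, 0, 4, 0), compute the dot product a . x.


Non-zero terms: ['3*4']
Products: [12]
y = sum = 12.

12


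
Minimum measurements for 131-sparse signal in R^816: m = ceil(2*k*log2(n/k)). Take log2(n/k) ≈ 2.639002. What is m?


log2(n/k) = log2(816/131) ≈ 2.639002.
2*k*log2(n/k) ≈ 2*131*2.639002 = 691.418524.
m = ceil(691.418524) = 692.

692


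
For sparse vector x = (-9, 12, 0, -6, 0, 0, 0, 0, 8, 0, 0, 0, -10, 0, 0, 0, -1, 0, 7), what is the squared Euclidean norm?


Non-zero entries: [(0, -9), (1, 12), (3, -6), (8, 8), (12, -10), (16, -1), (18, 7)]
Squares: [81, 144, 36, 64, 100, 1, 49]
||x||_2^2 = sum = 475.

475


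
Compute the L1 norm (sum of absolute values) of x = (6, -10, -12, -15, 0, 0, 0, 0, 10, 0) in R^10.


Non-zero entries: [(0, 6), (1, -10), (2, -12), (3, -15), (8, 10)]
Absolute values: [6, 10, 12, 15, 10]
||x||_1 = sum = 53.

53


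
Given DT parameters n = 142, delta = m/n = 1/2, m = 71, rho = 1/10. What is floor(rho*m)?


m = 1/2*142 = 71.
rho = 1/10.
rho*m = 1/10*71 = 7.1.
k = floor(7.1) = 7.

7


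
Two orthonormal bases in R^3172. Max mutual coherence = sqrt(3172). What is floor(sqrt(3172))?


56^2 = 3136 <= 3172 < 3249 = 57^2, so 56 <= sqrt(3172) < 57.
floor(sqrt(3172)) = 56.

56


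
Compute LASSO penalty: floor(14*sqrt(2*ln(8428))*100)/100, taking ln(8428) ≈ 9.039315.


ln(8428) ≈ 9.039315.
2*ln(n) ≈ 18.07863.
sqrt(2*ln(n)) ≈ sqrt(18.07863) ≈ 4.251897.
lambda ≈ 14*4.251897 = 59.526558.
floor(lambda*100)/100 = 59.52.

59.52


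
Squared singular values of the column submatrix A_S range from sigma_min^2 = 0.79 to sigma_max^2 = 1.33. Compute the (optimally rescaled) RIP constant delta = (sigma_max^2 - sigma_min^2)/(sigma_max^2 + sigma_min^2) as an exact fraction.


lambda_max - lambda_min = 1.33 - 0.79 = 0.54.
lambda_max + lambda_min = 1.33 + 0.79 = 2.12.
delta = 0.54/2.12 = 54/212 = 27/106.

27/106


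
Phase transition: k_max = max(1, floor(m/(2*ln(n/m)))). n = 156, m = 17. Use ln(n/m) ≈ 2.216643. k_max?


n/m = 156/17.
ln(n/m) ≈ 2.216643.
2*ln(n/m) ≈ 4.433286.
m/(2*ln(n/m)) ≈ 17/4.433286 ≈ 3.8346.
floor = 3.
k_max = max(1, 3) = 3.

3


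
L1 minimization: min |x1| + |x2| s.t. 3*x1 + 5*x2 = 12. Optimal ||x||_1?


Axis intercepts:
  x1 = 4, x2 = 0: L1 = 4
  x1 = 0, x2 = 12/5: L1 = 12/5
x* = (0, 12/5)
||x*||_1 = 12/5.

12/5


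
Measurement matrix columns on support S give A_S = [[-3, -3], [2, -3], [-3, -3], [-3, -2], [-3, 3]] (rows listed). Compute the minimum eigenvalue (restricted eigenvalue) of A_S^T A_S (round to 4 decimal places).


A_S^T A_S = [[40, 9], [9, 40]].
trace = 80.
det = 1519.
disc = trace^2 - 4*det = 6400 - 4*1519 = 324.
sqrt(324) = 18.
lam_min = (80 - 18)/2 = 31 = 31.0000.

31.0000


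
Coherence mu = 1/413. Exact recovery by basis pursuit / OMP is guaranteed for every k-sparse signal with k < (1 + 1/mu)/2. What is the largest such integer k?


1/mu = 413.
1 + 1/mu = 414.
(1 + 1/mu)/2 = 207 is an integer and the inequality is strict, so k_max = 207 - 1 = 206.

206


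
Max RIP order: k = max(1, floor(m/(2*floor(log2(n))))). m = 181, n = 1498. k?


floor(log2(1498)) = 10.
2*10 = 20.
m/(2*floor(log2(n))) = 181/20 ≈ 9.05.
floor = 9.
k = max(1, 9) = 9.

9


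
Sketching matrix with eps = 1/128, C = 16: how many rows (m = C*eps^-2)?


1/eps = 128.
(1/eps)^2 = 16384.
m = 16*16384 = 262144.

262144


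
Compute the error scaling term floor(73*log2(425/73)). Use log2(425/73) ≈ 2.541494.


log2(n/k) = log2(425/73) ≈ 2.541494.
k*log2(n/k) ≈ 73*2.541494 = 185.529062.
floor(185.529062) = 185.

185


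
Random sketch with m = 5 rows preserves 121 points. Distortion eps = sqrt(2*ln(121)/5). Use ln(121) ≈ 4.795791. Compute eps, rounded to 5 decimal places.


ln(121) ≈ 4.795791.
2*ln(N)/m ≈ 2*4.795791/5 ≈ 1.9183164.
eps = sqrt(1.9183164) ≈ 1.385033 ≈ 1.38503.

1.38503


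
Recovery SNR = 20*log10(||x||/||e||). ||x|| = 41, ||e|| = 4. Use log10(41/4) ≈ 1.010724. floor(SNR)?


||x||/||e|| = 41/4.
log10(41/4) ≈ 1.010724.
20*log10(||x||/||e||) ≈ 20*1.010724 = 20.21448.
floor(20.21448) = 20.

20


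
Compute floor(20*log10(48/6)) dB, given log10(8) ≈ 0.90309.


||x||/||e|| = 48/6 = 8.
log10(8) ≈ 0.90309.
20*log10(||x||/||e||) ≈ 20*0.90309 = 18.0618.
floor(18.0618) = 18.

18


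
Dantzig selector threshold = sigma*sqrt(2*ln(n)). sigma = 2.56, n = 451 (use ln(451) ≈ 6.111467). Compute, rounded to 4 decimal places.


ln(451) ≈ 6.111467.
2*ln(n) ≈ 12.222934.
sqrt(2*ln(n)) ≈ sqrt(12.222934) ≈ 3.496131.
threshold ≈ 2.56*3.496131 = 8.95009536 ≈ 8.9501.

8.9501


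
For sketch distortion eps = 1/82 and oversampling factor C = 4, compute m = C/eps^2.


1/eps = 82.
(1/eps)^2 = 6724.
m = 4*6724 = 26896.

26896


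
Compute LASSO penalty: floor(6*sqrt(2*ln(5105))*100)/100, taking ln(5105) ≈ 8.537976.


ln(5105) ≈ 8.537976.
2*ln(n) ≈ 17.075952.
sqrt(2*ln(n)) ≈ sqrt(17.075952) ≈ 4.132306.
lambda ≈ 6*4.132306 = 24.793836.
floor(lambda*100)/100 = 24.79.

24.79


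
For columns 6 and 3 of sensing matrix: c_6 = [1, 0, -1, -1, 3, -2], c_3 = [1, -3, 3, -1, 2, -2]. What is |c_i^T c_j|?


Inner product: 1*1 + 0*-3 + -1*3 + -1*-1 + 3*2 + -2*-2
Products: [1, 0, -3, 1, 6, 4]
Sum = 9.
|dot| = 9.

9


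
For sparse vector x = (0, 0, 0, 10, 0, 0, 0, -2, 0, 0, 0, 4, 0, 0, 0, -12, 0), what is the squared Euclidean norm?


Non-zero entries: [(3, 10), (7, -2), (11, 4), (15, -12)]
Squares: [100, 4, 16, 144]
||x||_2^2 = sum = 264.

264


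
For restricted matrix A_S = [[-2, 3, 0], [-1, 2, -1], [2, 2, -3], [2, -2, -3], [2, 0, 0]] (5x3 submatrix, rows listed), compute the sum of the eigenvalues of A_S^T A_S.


Sum of eigenvalues of A_S^T A_S = trace(A_S^T A_S) = sum of squared column norms of A_S.
A_S^T A_S diagonal: [17, 21, 19].
trace = 17 + 21 + 19 = 57.

57


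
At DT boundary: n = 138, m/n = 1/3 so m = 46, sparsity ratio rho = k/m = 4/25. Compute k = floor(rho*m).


m = 1/3*138 = 46.
rho = 4/25.
rho*m = 4/25*46 = 7.36.
k = floor(7.36) = 7.

7


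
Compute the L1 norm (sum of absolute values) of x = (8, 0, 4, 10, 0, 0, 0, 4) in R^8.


Non-zero entries: [(0, 8), (2, 4), (3, 10), (7, 4)]
Absolute values: [8, 4, 10, 4]
||x||_1 = sum = 26.

26


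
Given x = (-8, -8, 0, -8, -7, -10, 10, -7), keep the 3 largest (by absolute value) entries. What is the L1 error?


Sorted |x_i| descending: [10, 10, 8, 8, 8, 7, 7, 0]
Keep top 3: [10, 10, 8]
Tail entries: [8, 8, 7, 7, 0]
L1 error = sum of tail = 30.

30


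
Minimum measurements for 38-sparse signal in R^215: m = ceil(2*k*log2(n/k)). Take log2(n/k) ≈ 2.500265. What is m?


log2(n/k) = log2(215/38) ≈ 2.500265.
2*k*log2(n/k) ≈ 2*38*2.500265 = 190.02014.
m = ceil(190.02014) = 191.

191


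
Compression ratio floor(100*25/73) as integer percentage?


100*m/n = 100*25/73 ≈ 34.2466.
floor = 34.

34


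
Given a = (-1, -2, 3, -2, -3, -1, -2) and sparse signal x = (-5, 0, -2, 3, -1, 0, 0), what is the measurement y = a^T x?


Non-zero terms: ['-1*-5', '3*-2', '-2*3', '-3*-1']
Products: [5, -6, -6, 3]
y = sum = -4.

-4


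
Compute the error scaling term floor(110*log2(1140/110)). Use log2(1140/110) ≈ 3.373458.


log2(n/k) = log2(1140/110) ≈ 3.373458.
k*log2(n/k) ≈ 110*3.373458 = 371.08038.
floor(371.08038) = 371.

371


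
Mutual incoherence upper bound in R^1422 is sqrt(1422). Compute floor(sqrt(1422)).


37^2 = 1369 <= 1422 < 1444 = 38^2, so 37 <= sqrt(1422) < 38.
floor(sqrt(1422)) = 37.

37


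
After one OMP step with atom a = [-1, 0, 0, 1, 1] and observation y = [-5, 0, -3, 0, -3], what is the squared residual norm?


a^T a = 3.
a^T y = 2.
coeff = 2/3 = 2/3.
||r||^2 = 125/3.

125/3


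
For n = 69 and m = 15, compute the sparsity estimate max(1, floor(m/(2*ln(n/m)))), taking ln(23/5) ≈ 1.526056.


n/m = 69/15 = 23/5.
ln(n/m) ≈ 1.526056.
2*ln(n/m) ≈ 3.052112.
m/(2*ln(n/m)) ≈ 15/3.052112 ≈ 4.9146.
floor = 4.
k_max = max(1, 4) = 4.

4


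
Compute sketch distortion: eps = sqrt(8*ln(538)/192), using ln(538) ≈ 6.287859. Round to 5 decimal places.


ln(538) ≈ 6.287859.
8*ln(N)/m ≈ 8*6.287859/192 ≈ 0.26199413.
eps = sqrt(0.26199413) ≈ 0.5118536 ≈ 0.51185.

0.51185


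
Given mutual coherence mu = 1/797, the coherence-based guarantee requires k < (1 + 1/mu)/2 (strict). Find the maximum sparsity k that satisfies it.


1/mu = 797.
1 + 1/mu = 798.
(1 + 1/mu)/2 = 399 is an integer and the inequality is strict, so k_max = 399 - 1 = 398.

398


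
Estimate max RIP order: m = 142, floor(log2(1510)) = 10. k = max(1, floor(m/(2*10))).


floor(log2(1510)) = 10.
2*10 = 20.
m/(2*floor(log2(n))) = 142/20 ≈ 7.1.
floor = 7.
k = max(1, 7) = 7.

7


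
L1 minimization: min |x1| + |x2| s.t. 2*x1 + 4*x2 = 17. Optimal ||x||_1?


Axis intercepts:
  x1 = 17/2, x2 = 0: L1 = 17/2
  x1 = 0, x2 = 17/4: L1 = 17/4
x* = (0, 17/4)
||x*||_1 = 17/4.

17/4


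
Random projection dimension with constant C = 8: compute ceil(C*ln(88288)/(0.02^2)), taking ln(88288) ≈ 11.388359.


ln(88288) ≈ 11.388359.
eps^2 = 0.02^2 = 0.0004.
C*ln(N)/eps^2 ≈ 8*11.388359/0.0004 ≈ 227767.18.
m = ceil(227767.18) = 227768.

227768


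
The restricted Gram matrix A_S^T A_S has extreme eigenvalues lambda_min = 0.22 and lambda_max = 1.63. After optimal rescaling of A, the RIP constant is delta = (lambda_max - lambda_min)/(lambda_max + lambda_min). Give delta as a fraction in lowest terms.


lambda_max - lambda_min = 1.63 - 0.22 = 1.41.
lambda_max + lambda_min = 1.63 + 0.22 = 1.85.
delta = 1.41/1.85 = 141/185.

141/185


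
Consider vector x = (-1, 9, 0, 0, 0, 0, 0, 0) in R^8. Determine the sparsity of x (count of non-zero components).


Non-zero positions: [0, 1].
Sparsity = 2.

2


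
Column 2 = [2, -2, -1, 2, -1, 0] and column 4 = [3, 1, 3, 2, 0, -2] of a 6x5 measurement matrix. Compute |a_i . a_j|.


Inner product: 2*3 + -2*1 + -1*3 + 2*2 + -1*0 + 0*-2
Products: [6, -2, -3, 4, 0, 0]
Sum = 5.
|dot| = 5.

5


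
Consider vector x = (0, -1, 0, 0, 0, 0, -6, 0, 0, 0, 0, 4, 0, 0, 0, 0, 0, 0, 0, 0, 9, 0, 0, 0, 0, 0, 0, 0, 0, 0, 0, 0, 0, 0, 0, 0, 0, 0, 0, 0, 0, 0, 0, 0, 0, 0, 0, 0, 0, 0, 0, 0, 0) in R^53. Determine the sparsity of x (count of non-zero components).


Non-zero positions: [1, 6, 11, 20].
Sparsity = 4.

4


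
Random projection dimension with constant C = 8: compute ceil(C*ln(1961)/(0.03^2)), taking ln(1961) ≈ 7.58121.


ln(1961) ≈ 7.58121.
eps^2 = 0.03^2 = 0.0009.
C*ln(N)/eps^2 ≈ 8*7.58121/0.0009 ≈ 67388.5333.
m = ceil(67388.5333) = 67389.

67389


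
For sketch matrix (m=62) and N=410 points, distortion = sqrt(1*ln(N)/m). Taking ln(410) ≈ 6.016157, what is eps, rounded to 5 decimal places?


ln(410) ≈ 6.016157.
1*ln(N)/m ≈ 1*6.016157/62 ≈ 0.09703479.
eps = sqrt(0.09703479) ≈ 0.3115041 ≈ 0.31150.

0.31150


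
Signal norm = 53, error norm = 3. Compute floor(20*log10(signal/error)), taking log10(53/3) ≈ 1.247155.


||x||/||e|| = 53/3.
log10(53/3) ≈ 1.247155.
20*log10(||x||/||e||) ≈ 20*1.247155 = 24.9431.
floor(24.9431) = 24.

24


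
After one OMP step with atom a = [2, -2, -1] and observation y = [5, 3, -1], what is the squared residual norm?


a^T a = 9.
a^T y = 5.
coeff = 5/9 = 5/9.
||r||^2 = 290/9.

290/9


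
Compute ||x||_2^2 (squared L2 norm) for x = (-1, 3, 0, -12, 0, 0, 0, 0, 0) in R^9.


Non-zero entries: [(0, -1), (1, 3), (3, -12)]
Squares: [1, 9, 144]
||x||_2^2 = sum = 154.

154


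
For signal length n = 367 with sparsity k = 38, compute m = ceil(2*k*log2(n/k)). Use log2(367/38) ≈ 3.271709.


log2(n/k) = log2(367/38) ≈ 3.271709.
2*k*log2(n/k) ≈ 2*38*3.271709 = 248.649884.
m = ceil(248.649884) = 249.

249


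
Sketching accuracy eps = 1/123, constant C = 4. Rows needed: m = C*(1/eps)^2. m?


1/eps = 123.
(1/eps)^2 = 15129.
m = 4*15129 = 60516.

60516


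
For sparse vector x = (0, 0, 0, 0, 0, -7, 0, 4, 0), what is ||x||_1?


Non-zero entries: [(5, -7), (7, 4)]
Absolute values: [7, 4]
||x||_1 = sum = 11.

11


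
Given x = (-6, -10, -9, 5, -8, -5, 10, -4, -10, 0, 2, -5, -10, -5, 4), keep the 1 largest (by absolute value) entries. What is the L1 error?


Sorted |x_i| descending: [10, 10, 10, 10, 9, 8, 6, 5, 5, 5, 5, 4, 4, 2, 0]
Keep top 1: [10]
Tail entries: [10, 10, 10, 9, 8, 6, 5, 5, 5, 5, 4, 4, 2, 0]
L1 error = sum of tail = 83.

83


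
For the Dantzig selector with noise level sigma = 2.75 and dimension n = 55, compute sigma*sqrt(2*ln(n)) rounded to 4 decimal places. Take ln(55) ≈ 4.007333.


ln(55) ≈ 4.007333.
2*ln(n) ≈ 8.014666.
sqrt(2*ln(n)) ≈ sqrt(8.014666) ≈ 2.831019.
threshold ≈ 2.75*2.831019 = 7.78530225 ≈ 7.7853.

7.7853


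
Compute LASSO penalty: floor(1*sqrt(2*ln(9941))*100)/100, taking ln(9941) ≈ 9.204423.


ln(9941) ≈ 9.204423.
2*ln(n) ≈ 18.408846.
sqrt(2*ln(n)) ≈ sqrt(18.408846) ≈ 4.290553.
lambda ≈ 1*4.290553 = 4.290553.
floor(lambda*100)/100 = 4.29.

4.29


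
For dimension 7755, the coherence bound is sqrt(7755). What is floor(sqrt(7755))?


88^2 = 7744 <= 7755 < 7921 = 89^2, so 88 <= sqrt(7755) < 89.
floor(sqrt(7755)) = 88.

88


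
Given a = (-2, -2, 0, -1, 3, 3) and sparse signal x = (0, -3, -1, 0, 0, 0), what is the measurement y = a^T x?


Non-zero terms: ['-2*-3', '0*-1']
Products: [6, 0]
y = sum = 6.

6


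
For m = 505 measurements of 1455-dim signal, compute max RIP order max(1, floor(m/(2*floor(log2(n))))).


floor(log2(1455)) = 10.
2*10 = 20.
m/(2*floor(log2(n))) = 505/20 ≈ 25.25.
floor = 25.
k = max(1, 25) = 25.

25


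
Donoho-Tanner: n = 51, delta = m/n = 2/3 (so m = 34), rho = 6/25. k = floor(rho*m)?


m = 2/3*51 = 34.
rho = 6/25.
rho*m = 6/25*34 = 8.16.
k = floor(8.16) = 8.

8


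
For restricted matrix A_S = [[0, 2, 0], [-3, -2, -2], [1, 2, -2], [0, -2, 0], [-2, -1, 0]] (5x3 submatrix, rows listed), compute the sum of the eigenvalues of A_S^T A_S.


Sum of eigenvalues of A_S^T A_S = trace(A_S^T A_S) = sum of squared column norms of A_S.
A_S^T A_S diagonal: [14, 17, 8].
trace = 14 + 17 + 8 = 39.

39


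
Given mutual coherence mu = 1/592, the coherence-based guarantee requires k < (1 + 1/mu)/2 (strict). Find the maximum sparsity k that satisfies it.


1/mu = 592.
1 + 1/mu = 593.
(1 + 1/mu)/2 = 296.5 is not an integer, so k_max = floor(296.5) = 296.

296


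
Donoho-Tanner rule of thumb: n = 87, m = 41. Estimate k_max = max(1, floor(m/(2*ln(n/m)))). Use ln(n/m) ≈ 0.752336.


n/m = 87/41.
ln(n/m) ≈ 0.752336.
2*ln(n/m) ≈ 1.504672.
m/(2*ln(n/m)) ≈ 41/1.504672 ≈ 27.2485.
floor = 27.
k_max = max(1, 27) = 27.

27


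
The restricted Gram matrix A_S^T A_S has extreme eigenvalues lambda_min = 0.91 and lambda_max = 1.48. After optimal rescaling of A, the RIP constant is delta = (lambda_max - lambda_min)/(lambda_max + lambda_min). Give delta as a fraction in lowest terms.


lambda_max - lambda_min = 1.48 - 0.91 = 0.57.
lambda_max + lambda_min = 1.48 + 0.91 = 2.39.
delta = 0.57/2.39 = 57/239.

57/239


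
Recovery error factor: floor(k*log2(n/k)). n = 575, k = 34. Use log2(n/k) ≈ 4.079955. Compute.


log2(n/k) = log2(575/34) ≈ 4.079955.
k*log2(n/k) ≈ 34*4.079955 = 138.71847.
floor(138.71847) = 138.

138


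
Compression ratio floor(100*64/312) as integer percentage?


100*m/n = 100*64/312 ≈ 20.5128.
floor = 20.

20


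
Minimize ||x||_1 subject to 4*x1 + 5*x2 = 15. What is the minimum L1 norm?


Axis intercepts:
  x1 = 15/4, x2 = 0: L1 = 15/4
  x1 = 0, x2 = 3: L1 = 3
x* = (0, 3)
||x*||_1 = 3.

3


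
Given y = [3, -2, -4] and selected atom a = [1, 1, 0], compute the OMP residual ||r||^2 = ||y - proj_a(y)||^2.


a^T a = 2.
a^T y = 1.
coeff = 1/2 = 1/2.
||r||^2 = 57/2.

57/2


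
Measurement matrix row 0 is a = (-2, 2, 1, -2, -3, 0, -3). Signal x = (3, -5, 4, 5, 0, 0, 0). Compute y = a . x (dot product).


Non-zero terms: ['-2*3', '2*-5', '1*4', '-2*5']
Products: [-6, -10, 4, -10]
y = sum = -22.

-22


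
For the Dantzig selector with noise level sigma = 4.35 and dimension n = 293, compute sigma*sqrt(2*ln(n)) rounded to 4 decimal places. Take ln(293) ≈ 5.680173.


ln(293) ≈ 5.680173.
2*ln(n) ≈ 11.360346.
sqrt(2*ln(n)) ≈ sqrt(11.360346) ≈ 3.370511.
threshold ≈ 4.35*3.370511 = 14.66172285 ≈ 14.6617.

14.6617


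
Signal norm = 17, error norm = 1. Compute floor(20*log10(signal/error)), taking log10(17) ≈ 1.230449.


||x||/||e|| = 17/1 = 17.
log10(17) ≈ 1.230449.
20*log10(||x||/||e||) ≈ 20*1.230449 = 24.60898.
floor(24.60898) = 24.

24


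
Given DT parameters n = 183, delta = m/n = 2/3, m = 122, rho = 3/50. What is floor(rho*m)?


m = 2/3*183 = 122.
rho = 3/50.
rho*m = 3/50*122 = 7.32.
k = floor(7.32) = 7.

7


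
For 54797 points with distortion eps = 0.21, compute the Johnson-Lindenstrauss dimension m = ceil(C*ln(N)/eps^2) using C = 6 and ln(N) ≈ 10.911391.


ln(54797) ≈ 10.911391.
eps^2 = 0.21^2 = 0.0441.
C*ln(N)/eps^2 ≈ 6*10.911391/0.0441 ≈ 1484.543.
m = ceil(1484.543) = 1485.

1485


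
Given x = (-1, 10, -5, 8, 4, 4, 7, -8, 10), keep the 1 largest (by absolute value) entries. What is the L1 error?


Sorted |x_i| descending: [10, 10, 8, 8, 7, 5, 4, 4, 1]
Keep top 1: [10]
Tail entries: [10, 8, 8, 7, 5, 4, 4, 1]
L1 error = sum of tail = 47.

47


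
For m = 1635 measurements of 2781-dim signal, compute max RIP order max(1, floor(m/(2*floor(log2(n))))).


floor(log2(2781)) = 11.
2*11 = 22.
m/(2*floor(log2(n))) = 1635/22 ≈ 74.3182.
floor = 74.
k = max(1, 74) = 74.

74


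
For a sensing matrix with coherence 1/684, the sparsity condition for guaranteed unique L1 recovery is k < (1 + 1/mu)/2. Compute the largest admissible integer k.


1/mu = 684.
1 + 1/mu = 685.
(1 + 1/mu)/2 = 342.5 is not an integer, so k_max = floor(342.5) = 342.

342


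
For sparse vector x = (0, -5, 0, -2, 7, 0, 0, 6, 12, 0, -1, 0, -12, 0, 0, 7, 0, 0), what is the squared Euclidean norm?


Non-zero entries: [(1, -5), (3, -2), (4, 7), (7, 6), (8, 12), (10, -1), (12, -12), (15, 7)]
Squares: [25, 4, 49, 36, 144, 1, 144, 49]
||x||_2^2 = sum = 452.

452


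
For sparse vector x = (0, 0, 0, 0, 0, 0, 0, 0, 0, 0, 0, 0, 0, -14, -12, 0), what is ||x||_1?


Non-zero entries: [(13, -14), (14, -12)]
Absolute values: [14, 12]
||x||_1 = sum = 26.

26


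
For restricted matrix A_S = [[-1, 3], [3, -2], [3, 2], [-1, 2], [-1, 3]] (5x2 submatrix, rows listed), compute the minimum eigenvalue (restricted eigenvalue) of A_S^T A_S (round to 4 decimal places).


A_S^T A_S = [[21, -8], [-8, 30]].
trace = 51.
det = 566.
disc = trace^2 - 4*det = 2601 - 4*566 = 337.
sqrt(337) ≈ 18.357560.
lam_min = (51 - sqrt(337))/2 ≈ (51 - 18.357560)/2 = 16.32122 ≈ 16.3212.

16.3212


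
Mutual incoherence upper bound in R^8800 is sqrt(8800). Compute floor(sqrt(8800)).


93^2 = 8649 <= 8800 < 8836 = 94^2, so 93 <= sqrt(8800) < 94.
floor(sqrt(8800)) = 93.

93


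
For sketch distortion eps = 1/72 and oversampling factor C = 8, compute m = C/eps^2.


1/eps = 72.
(1/eps)^2 = 5184.
m = 8*5184 = 41472.

41472


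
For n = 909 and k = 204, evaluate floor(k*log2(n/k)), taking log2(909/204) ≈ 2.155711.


log2(n/k) = log2(909/204) ≈ 2.155711.
k*log2(n/k) ≈ 204*2.155711 = 439.765044.
floor(439.765044) = 439.

439


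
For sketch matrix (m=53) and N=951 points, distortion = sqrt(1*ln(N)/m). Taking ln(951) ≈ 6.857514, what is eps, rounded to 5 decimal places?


ln(951) ≈ 6.857514.
1*ln(N)/m ≈ 1*6.857514/53 ≈ 0.12938706.
eps = sqrt(0.12938706) ≈ 0.3597041 ≈ 0.35970.

0.35970


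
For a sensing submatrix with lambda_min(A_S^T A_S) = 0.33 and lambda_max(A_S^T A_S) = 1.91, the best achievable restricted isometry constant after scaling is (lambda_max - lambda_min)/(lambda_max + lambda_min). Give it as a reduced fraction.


lambda_max - lambda_min = 1.91 - 0.33 = 1.58.
lambda_max + lambda_min = 1.91 + 0.33 = 2.24.
delta = 1.58/2.24 = 158/224 = 79/112.

79/112


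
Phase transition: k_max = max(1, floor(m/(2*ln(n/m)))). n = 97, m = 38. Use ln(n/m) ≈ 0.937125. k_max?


n/m = 97/38.
ln(n/m) ≈ 0.937125.
2*ln(n/m) ≈ 1.87425.
m/(2*ln(n/m)) ≈ 38/1.87425 ≈ 20.2748.
floor = 20.
k_max = max(1, 20) = 20.

20


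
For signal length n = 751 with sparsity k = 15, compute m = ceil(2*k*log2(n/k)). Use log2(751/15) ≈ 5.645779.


log2(n/k) = log2(751/15) ≈ 5.645779.
2*k*log2(n/k) ≈ 2*15*5.645779 = 169.37337.
m = ceil(169.37337) = 170.

170


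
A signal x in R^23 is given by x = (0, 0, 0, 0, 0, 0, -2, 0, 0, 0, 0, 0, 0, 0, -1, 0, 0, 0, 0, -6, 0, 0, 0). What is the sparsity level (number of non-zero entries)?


Non-zero positions: [6, 14, 19].
Sparsity = 3.

3


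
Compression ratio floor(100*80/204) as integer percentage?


100*m/n = 100*80/204 ≈ 39.2157.
floor = 39.

39


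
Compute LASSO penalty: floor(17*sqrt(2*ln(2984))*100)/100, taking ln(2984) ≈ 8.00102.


ln(2984) ≈ 8.00102.
2*ln(n) ≈ 16.00204.
sqrt(2*ln(n)) ≈ sqrt(16.00204) ≈ 4.000255.
lambda ≈ 17*4.000255 = 68.004335.
floor(lambda*100)/100 = 68.00.

68.00


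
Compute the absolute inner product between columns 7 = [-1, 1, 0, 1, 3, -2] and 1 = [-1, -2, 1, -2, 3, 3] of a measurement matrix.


Inner product: -1*-1 + 1*-2 + 0*1 + 1*-2 + 3*3 + -2*3
Products: [1, -2, 0, -2, 9, -6]
Sum = 0.
|dot| = 0.

0


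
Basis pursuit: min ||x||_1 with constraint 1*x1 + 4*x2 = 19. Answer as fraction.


Axis intercepts:
  x1 = 19, x2 = 0: L1 = 19
  x1 = 0, x2 = 19/4: L1 = 19/4
x* = (0, 19/4)
||x*||_1 = 19/4.

19/4


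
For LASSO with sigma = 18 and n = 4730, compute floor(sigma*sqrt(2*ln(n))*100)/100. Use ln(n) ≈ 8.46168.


ln(4730) ≈ 8.46168.
2*ln(n) ≈ 16.92336.
sqrt(2*ln(n)) ≈ sqrt(16.92336) ≈ 4.113801.
lambda ≈ 18*4.113801 = 74.048418.
floor(lambda*100)/100 = 74.04.

74.04


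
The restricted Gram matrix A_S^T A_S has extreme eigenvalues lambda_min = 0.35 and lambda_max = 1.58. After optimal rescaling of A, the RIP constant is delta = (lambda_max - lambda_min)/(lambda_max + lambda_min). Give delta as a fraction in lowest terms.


lambda_max - lambda_min = 1.58 - 0.35 = 1.23.
lambda_max + lambda_min = 1.58 + 0.35 = 1.93.
delta = 1.23/1.93 = 123/193.

123/193


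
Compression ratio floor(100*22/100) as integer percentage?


100*m/n = 100*22/100 ≈ 22.0.
floor = 22.

22


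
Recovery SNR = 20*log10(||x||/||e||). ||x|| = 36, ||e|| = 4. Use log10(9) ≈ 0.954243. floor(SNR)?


||x||/||e|| = 36/4 = 9.
log10(9) ≈ 0.954243.
20*log10(||x||/||e||) ≈ 20*0.954243 = 19.08486.
floor(19.08486) = 19.

19


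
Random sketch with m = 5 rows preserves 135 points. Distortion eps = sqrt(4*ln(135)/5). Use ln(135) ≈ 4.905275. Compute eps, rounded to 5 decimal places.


ln(135) ≈ 4.905275.
4*ln(N)/m ≈ 4*4.905275/5 ≈ 3.92422.
eps = sqrt(3.92422) ≈ 1.9809644 ≈ 1.98096.

1.98096


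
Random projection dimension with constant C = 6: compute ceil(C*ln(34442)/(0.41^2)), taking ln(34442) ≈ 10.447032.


ln(34442) ≈ 10.447032.
eps^2 = 0.41^2 = 0.1681.
C*ln(N)/eps^2 ≈ 6*10.447032/0.1681 ≈ 372.8863.
m = ceil(372.8863) = 373.

373


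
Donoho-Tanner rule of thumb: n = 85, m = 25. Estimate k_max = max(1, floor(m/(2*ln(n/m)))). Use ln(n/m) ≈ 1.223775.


n/m = 85/25 = 17/5.
ln(n/m) ≈ 1.223775.
2*ln(n/m) ≈ 2.44755.
m/(2*ln(n/m)) ≈ 25/2.44755 ≈ 10.2143.
floor = 10.
k_max = max(1, 10) = 10.

10


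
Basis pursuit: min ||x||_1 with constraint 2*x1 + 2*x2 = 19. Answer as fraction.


Axis intercepts:
  x1 = 19/2, x2 = 0: L1 = 19/2
  x1 = 0, x2 = 19/2: L1 = 19/2
x* = (19/2, 0)
||x*||_1 = 19/2.

19/2


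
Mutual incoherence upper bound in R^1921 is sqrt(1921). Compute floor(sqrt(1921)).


43^2 = 1849 <= 1921 < 1936 = 44^2, so 43 <= sqrt(1921) < 44.
floor(sqrt(1921)) = 43.

43


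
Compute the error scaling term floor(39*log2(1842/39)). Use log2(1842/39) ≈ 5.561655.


log2(n/k) = log2(1842/39) ≈ 5.561655.
k*log2(n/k) ≈ 39*5.561655 = 216.904545.
floor(216.904545) = 216.

216


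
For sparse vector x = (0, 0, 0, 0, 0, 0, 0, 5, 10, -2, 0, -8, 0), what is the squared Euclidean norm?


Non-zero entries: [(7, 5), (8, 10), (9, -2), (11, -8)]
Squares: [25, 100, 4, 64]
||x||_2^2 = sum = 193.

193


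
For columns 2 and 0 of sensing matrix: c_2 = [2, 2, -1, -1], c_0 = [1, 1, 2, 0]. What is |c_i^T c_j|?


Inner product: 2*1 + 2*1 + -1*2 + -1*0
Products: [2, 2, -2, 0]
Sum = 2.
|dot| = 2.

2


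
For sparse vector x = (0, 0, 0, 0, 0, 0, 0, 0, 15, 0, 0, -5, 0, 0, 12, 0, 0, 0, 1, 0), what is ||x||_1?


Non-zero entries: [(8, 15), (11, -5), (14, 12), (18, 1)]
Absolute values: [15, 5, 12, 1]
||x||_1 = sum = 33.

33


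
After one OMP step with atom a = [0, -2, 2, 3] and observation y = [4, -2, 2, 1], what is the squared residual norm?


a^T a = 17.
a^T y = 11.
coeff = 11/17 = 11/17.
||r||^2 = 304/17.

304/17


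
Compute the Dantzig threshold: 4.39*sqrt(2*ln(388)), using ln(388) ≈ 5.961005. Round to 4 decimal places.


ln(388) ≈ 5.961005.
2*ln(n) ≈ 11.92201.
sqrt(2*ln(n)) ≈ sqrt(11.92201) ≈ 3.452826.
threshold ≈ 4.39*3.452826 = 15.15790614 ≈ 15.1579.

15.1579


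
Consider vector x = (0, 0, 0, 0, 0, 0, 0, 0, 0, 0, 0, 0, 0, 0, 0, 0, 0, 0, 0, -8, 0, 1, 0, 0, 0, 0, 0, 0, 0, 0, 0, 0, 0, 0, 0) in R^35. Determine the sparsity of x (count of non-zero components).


Non-zero positions: [19, 21].
Sparsity = 2.

2


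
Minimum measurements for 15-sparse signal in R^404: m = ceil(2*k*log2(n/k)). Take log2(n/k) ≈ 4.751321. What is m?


log2(n/k) = log2(404/15) ≈ 4.751321.
2*k*log2(n/k) ≈ 2*15*4.751321 = 142.53963.
m = ceil(142.53963) = 143.

143


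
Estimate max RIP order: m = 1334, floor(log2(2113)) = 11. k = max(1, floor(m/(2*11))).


floor(log2(2113)) = 11.
2*11 = 22.
m/(2*floor(log2(n))) = 1334/22 ≈ 60.6364.
floor = 60.
k = max(1, 60) = 60.

60


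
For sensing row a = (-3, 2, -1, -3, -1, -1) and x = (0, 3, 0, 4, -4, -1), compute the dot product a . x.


Non-zero terms: ['2*3', '-3*4', '-1*-4', '-1*-1']
Products: [6, -12, 4, 1]
y = sum = -1.

-1


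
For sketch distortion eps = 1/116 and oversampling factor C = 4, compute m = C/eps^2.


1/eps = 116.
(1/eps)^2 = 13456.
m = 4*13456 = 53824.

53824


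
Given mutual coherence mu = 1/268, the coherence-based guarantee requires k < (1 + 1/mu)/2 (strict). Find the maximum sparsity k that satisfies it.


1/mu = 268.
1 + 1/mu = 269.
(1 + 1/mu)/2 = 134.5 is not an integer, so k_max = floor(134.5) = 134.

134


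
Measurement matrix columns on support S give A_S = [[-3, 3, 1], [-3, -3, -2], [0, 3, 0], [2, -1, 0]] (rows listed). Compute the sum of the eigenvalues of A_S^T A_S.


Sum of eigenvalues of A_S^T A_S = trace(A_S^T A_S) = sum of squared column norms of A_S.
A_S^T A_S diagonal: [22, 28, 5].
trace = 22 + 28 + 5 = 55.

55


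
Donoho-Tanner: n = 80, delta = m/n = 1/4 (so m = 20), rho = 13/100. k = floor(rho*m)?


m = 1/4*80 = 20.
rho = 13/100.
rho*m = 13/100*20 = 2.6.
k = floor(2.6) = 2.

2


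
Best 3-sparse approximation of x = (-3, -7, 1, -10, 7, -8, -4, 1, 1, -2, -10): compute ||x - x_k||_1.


Sorted |x_i| descending: [10, 10, 8, 7, 7, 4, 3, 2, 1, 1, 1]
Keep top 3: [10, 10, 8]
Tail entries: [7, 7, 4, 3, 2, 1, 1, 1]
L1 error = sum of tail = 26.

26


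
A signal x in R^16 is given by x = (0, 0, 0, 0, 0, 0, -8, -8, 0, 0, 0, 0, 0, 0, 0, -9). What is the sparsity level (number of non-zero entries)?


Non-zero positions: [6, 7, 15].
Sparsity = 3.

3


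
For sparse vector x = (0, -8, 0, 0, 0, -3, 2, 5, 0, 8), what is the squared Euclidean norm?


Non-zero entries: [(1, -8), (5, -3), (6, 2), (7, 5), (9, 8)]
Squares: [64, 9, 4, 25, 64]
||x||_2^2 = sum = 166.

166


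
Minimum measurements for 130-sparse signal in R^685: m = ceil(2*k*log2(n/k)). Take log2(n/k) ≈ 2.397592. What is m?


log2(n/k) = log2(685/130) ≈ 2.397592.
2*k*log2(n/k) ≈ 2*130*2.397592 = 623.37392.
m = ceil(623.37392) = 624.

624


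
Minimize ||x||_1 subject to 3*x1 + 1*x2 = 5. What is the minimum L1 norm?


Axis intercepts:
  x1 = 5/3, x2 = 0: L1 = 5/3
  x1 = 0, x2 = 5: L1 = 5
x* = (5/3, 0)
||x*||_1 = 5/3.

5/3


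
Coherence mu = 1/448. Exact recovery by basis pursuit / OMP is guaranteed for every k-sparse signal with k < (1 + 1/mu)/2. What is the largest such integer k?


1/mu = 448.
1 + 1/mu = 449.
(1 + 1/mu)/2 = 224.5 is not an integer, so k_max = floor(224.5) = 224.

224


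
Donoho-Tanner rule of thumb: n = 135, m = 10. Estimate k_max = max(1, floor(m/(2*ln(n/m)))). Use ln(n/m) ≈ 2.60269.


n/m = 135/10 = 27/2.
ln(n/m) ≈ 2.60269.
2*ln(n/m) ≈ 5.20538.
m/(2*ln(n/m)) ≈ 10/5.20538 ≈ 1.9211.
floor = 1.
k_max = max(1, 1) = 1.

1


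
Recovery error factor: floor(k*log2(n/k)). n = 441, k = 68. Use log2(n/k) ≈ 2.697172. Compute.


log2(n/k) = log2(441/68) ≈ 2.697172.
k*log2(n/k) ≈ 68*2.697172 = 183.407696.
floor(183.407696) = 183.

183


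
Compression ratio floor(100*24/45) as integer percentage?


100*m/n = 100*24/45 ≈ 53.3333.
floor = 53.

53


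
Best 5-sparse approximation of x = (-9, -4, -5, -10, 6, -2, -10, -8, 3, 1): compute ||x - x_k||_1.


Sorted |x_i| descending: [10, 10, 9, 8, 6, 5, 4, 3, 2, 1]
Keep top 5: [10, 10, 9, 8, 6]
Tail entries: [5, 4, 3, 2, 1]
L1 error = sum of tail = 15.

15


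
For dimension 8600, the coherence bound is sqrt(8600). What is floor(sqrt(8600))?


92^2 = 8464 <= 8600 < 8649 = 93^2, so 92 <= sqrt(8600) < 93.
floor(sqrt(8600)) = 92.

92


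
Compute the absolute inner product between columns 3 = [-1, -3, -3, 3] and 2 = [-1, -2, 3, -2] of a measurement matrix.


Inner product: -1*-1 + -3*-2 + -3*3 + 3*-2
Products: [1, 6, -9, -6]
Sum = -8.
|dot| = 8.

8


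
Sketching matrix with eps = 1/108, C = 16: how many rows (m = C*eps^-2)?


1/eps = 108.
(1/eps)^2 = 11664.
m = 16*11664 = 186624.

186624


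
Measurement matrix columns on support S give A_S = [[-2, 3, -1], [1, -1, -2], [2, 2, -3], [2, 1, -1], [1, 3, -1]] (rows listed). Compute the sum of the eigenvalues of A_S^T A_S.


Sum of eigenvalues of A_S^T A_S = trace(A_S^T A_S) = sum of squared column norms of A_S.
A_S^T A_S diagonal: [14, 24, 16].
trace = 14 + 24 + 16 = 54.

54


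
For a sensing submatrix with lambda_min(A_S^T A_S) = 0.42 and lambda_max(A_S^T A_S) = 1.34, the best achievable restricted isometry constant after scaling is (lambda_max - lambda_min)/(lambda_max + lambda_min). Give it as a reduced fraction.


lambda_max - lambda_min = 1.34 - 0.42 = 0.92.
lambda_max + lambda_min = 1.34 + 0.42 = 1.76.
delta = 0.92/1.76 = 92/176 = 23/44.

23/44


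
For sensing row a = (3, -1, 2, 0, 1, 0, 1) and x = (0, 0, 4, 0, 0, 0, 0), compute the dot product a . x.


Non-zero terms: ['2*4']
Products: [8]
y = sum = 8.

8


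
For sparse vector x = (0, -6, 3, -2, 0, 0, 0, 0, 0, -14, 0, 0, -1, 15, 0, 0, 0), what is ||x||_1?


Non-zero entries: [(1, -6), (2, 3), (3, -2), (9, -14), (12, -1), (13, 15)]
Absolute values: [6, 3, 2, 14, 1, 15]
||x||_1 = sum = 41.

41


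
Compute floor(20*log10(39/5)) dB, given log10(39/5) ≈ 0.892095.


||x||/||e|| = 39/5.
log10(39/5) ≈ 0.892095.
20*log10(||x||/||e||) ≈ 20*0.892095 = 17.8419.
floor(17.8419) = 17.

17


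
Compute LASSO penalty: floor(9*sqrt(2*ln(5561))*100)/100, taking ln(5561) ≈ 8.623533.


ln(5561) ≈ 8.623533.
2*ln(n) ≈ 17.247066.
sqrt(2*ln(n)) ≈ sqrt(17.247066) ≈ 4.152959.
lambda ≈ 9*4.152959 = 37.376631.
floor(lambda*100)/100 = 37.37.

37.37


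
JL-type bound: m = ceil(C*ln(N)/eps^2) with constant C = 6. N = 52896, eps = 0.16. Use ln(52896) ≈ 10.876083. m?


ln(52896) ≈ 10.876083.
eps^2 = 0.16^2 = 0.0256.
C*ln(N)/eps^2 ≈ 6*10.876083/0.0256 ≈ 2549.082.
m = ceil(2549.082) = 2550.

2550


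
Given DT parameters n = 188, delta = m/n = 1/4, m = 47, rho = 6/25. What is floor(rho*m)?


m = 1/4*188 = 47.
rho = 6/25.
rho*m = 6/25*47 = 11.28.
k = floor(11.28) = 11.

11


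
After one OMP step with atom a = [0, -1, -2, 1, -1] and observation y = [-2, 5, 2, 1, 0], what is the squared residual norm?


a^T a = 7.
a^T y = -8.
coeff = -8/7 = -8/7.
||r||^2 = 174/7.

174/7


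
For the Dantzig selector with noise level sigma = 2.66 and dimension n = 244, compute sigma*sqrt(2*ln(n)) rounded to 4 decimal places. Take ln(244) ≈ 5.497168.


ln(244) ≈ 5.497168.
2*ln(n) ≈ 10.994336.
sqrt(2*ln(n)) ≈ sqrt(10.994336) ≈ 3.315771.
threshold ≈ 2.66*3.315771 = 8.81995086 ≈ 8.8200.

8.8200


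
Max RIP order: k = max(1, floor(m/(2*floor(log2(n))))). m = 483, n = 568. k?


floor(log2(568)) = 9.
2*9 = 18.
m/(2*floor(log2(n))) = 483/18 ≈ 26.8333.
floor = 26.
k = max(1, 26) = 26.

26


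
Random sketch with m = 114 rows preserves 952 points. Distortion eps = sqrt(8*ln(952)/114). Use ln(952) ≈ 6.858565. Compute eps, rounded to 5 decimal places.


ln(952) ≈ 6.858565.
8*ln(N)/m ≈ 8*6.858565/114 ≈ 0.48130281.
eps = sqrt(0.48130281) ≈ 0.6937599 ≈ 0.69376.

0.69376


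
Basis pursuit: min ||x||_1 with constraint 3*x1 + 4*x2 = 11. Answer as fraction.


Axis intercepts:
  x1 = 11/3, x2 = 0: L1 = 11/3
  x1 = 0, x2 = 11/4: L1 = 11/4
x* = (0, 11/4)
||x*||_1 = 11/4.

11/4


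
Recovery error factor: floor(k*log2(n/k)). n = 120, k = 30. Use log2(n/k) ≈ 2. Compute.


log2(n/k) = log2(120/30) ≈ 2.
k*log2(n/k) ≈ 30*2 = 60.
floor(60) = 60.

60


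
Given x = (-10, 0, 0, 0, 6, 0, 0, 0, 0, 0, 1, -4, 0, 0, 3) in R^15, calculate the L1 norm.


Non-zero entries: [(0, -10), (4, 6), (10, 1), (11, -4), (14, 3)]
Absolute values: [10, 6, 1, 4, 3]
||x||_1 = sum = 24.

24


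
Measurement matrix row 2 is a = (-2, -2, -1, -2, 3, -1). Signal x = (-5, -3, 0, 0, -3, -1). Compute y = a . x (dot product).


Non-zero terms: ['-2*-5', '-2*-3', '3*-3', '-1*-1']
Products: [10, 6, -9, 1]
y = sum = 8.

8


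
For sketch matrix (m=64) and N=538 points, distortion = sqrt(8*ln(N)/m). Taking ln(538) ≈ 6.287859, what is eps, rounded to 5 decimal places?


ln(538) ≈ 6.287859.
8*ln(N)/m ≈ 8*6.287859/64 ≈ 0.78598238.
eps = sqrt(0.78598238) ≈ 0.8865565 ≈ 0.88656.

0.88656


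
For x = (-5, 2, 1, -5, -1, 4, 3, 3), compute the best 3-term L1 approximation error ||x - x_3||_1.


Sorted |x_i| descending: [5, 5, 4, 3, 3, 2, 1, 1]
Keep top 3: [5, 5, 4]
Tail entries: [3, 3, 2, 1, 1]
L1 error = sum of tail = 10.

10


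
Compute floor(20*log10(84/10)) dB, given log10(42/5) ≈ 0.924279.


||x||/||e|| = 84/10 = 42/5.
log10(42/5) ≈ 0.924279.
20*log10(||x||/||e||) ≈ 20*0.924279 = 18.48558.
floor(18.48558) = 18.

18


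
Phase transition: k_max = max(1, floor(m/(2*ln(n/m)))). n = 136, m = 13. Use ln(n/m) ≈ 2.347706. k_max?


n/m = 136/13.
ln(n/m) ≈ 2.347706.
2*ln(n/m) ≈ 4.695412.
m/(2*ln(n/m)) ≈ 13/4.695412 ≈ 2.7687.
floor = 2.
k_max = max(1, 2) = 2.

2


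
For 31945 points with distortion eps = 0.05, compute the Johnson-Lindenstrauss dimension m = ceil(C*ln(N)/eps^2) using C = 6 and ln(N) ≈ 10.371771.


ln(31945) ≈ 10.371771.
eps^2 = 0.05^2 = 0.0025.
C*ln(N)/eps^2 ≈ 6*10.371771/0.0025 ≈ 24892.2504.
m = ceil(24892.2504) = 24893.

24893


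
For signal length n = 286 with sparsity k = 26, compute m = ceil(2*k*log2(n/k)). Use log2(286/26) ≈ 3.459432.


log2(n/k) = log2(286/26) ≈ 3.459432.
2*k*log2(n/k) ≈ 2*26*3.459432 = 179.890464.
m = ceil(179.890464) = 180.

180


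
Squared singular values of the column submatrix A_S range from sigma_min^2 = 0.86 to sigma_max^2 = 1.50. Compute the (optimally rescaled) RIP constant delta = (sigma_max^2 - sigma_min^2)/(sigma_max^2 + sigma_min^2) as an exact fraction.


lambda_max - lambda_min = 1.50 - 0.86 = 0.64.
lambda_max + lambda_min = 1.50 + 0.86 = 2.36.
delta = 0.64/2.36 = 64/236 = 16/59.

16/59


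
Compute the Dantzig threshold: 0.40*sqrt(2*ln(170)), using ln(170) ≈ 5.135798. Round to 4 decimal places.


ln(170) ≈ 5.135798.
2*ln(n) ≈ 10.271596.
sqrt(2*ln(n)) ≈ sqrt(10.271596) ≈ 3.204933.
threshold ≈ 0.40*3.204933 = 1.2819732 ≈ 1.2820.

1.2820


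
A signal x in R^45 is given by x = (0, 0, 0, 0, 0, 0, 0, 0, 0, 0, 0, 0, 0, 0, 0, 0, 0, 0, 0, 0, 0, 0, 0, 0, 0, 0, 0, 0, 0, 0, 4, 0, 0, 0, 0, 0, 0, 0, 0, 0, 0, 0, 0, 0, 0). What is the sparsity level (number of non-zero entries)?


Non-zero positions: [30].
Sparsity = 1.

1


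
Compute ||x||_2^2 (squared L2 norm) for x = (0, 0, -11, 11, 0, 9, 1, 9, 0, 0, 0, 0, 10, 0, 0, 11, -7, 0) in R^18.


Non-zero entries: [(2, -11), (3, 11), (5, 9), (6, 1), (7, 9), (12, 10), (15, 11), (16, -7)]
Squares: [121, 121, 81, 1, 81, 100, 121, 49]
||x||_2^2 = sum = 675.

675


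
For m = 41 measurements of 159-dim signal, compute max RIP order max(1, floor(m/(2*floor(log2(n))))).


floor(log2(159)) = 7.
2*7 = 14.
m/(2*floor(log2(n))) = 41/14 ≈ 2.9286.
floor = 2.
k = max(1, 2) = 2.

2


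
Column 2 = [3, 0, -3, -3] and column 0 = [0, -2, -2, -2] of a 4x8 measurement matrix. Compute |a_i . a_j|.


Inner product: 3*0 + 0*-2 + -3*-2 + -3*-2
Products: [0, 0, 6, 6]
Sum = 12.
|dot| = 12.

12


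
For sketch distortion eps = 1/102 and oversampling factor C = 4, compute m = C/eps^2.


1/eps = 102.
(1/eps)^2 = 10404.
m = 4*10404 = 41616.

41616


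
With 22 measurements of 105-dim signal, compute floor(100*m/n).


100*m/n = 100*22/105 ≈ 20.9524.
floor = 20.

20


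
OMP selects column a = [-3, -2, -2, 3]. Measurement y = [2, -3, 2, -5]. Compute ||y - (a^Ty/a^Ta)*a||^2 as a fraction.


a^T a = 26.
a^T y = -19.
coeff = -19/26 = -19/26.
||r||^2 = 731/26.

731/26


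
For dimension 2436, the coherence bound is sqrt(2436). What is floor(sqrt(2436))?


49^2 = 2401 <= 2436 < 2500 = 50^2, so 49 <= sqrt(2436) < 50.
floor(sqrt(2436)) = 49.

49


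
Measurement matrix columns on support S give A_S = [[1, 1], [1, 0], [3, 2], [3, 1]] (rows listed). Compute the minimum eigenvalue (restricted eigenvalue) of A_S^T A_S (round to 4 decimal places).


A_S^T A_S = [[20, 10], [10, 6]].
trace = 26.
det = 20.
disc = trace^2 - 4*det = 676 - 4*20 = 596.
sqrt(596) ≈ 24.413111.
lam_min = (26 - sqrt(596))/2 ≈ (26 - 24.413111)/2 = 0.7934445 ≈ 0.7934.

0.7934
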